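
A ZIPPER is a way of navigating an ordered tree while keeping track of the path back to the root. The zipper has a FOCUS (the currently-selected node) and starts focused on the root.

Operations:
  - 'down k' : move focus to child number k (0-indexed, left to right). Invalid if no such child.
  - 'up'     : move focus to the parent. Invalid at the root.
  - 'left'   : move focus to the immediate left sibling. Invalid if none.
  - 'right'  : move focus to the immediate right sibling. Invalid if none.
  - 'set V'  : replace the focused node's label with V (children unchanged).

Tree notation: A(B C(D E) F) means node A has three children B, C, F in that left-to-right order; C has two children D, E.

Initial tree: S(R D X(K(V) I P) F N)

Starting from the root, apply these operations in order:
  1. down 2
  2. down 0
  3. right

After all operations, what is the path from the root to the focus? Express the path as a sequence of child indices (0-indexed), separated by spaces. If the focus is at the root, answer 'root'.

Step 1 (down 2): focus=X path=2 depth=1 children=['K', 'I', 'P'] left=['R', 'D'] right=['F', 'N'] parent=S
Step 2 (down 0): focus=K path=2/0 depth=2 children=['V'] left=[] right=['I', 'P'] parent=X
Step 3 (right): focus=I path=2/1 depth=2 children=[] left=['K'] right=['P'] parent=X

Answer: 2 1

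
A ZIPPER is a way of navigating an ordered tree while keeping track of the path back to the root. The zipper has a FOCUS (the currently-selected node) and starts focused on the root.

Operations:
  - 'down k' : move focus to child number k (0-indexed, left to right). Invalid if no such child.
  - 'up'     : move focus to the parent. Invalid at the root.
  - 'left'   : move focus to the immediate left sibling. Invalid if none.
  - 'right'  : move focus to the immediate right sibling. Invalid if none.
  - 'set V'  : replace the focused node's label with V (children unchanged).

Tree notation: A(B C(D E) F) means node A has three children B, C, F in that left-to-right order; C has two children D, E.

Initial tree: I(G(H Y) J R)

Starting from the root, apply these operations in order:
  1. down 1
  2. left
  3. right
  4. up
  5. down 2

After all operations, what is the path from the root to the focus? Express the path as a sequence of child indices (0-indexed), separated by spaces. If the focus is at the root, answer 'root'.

Step 1 (down 1): focus=J path=1 depth=1 children=[] left=['G'] right=['R'] parent=I
Step 2 (left): focus=G path=0 depth=1 children=['H', 'Y'] left=[] right=['J', 'R'] parent=I
Step 3 (right): focus=J path=1 depth=1 children=[] left=['G'] right=['R'] parent=I
Step 4 (up): focus=I path=root depth=0 children=['G', 'J', 'R'] (at root)
Step 5 (down 2): focus=R path=2 depth=1 children=[] left=['G', 'J'] right=[] parent=I

Answer: 2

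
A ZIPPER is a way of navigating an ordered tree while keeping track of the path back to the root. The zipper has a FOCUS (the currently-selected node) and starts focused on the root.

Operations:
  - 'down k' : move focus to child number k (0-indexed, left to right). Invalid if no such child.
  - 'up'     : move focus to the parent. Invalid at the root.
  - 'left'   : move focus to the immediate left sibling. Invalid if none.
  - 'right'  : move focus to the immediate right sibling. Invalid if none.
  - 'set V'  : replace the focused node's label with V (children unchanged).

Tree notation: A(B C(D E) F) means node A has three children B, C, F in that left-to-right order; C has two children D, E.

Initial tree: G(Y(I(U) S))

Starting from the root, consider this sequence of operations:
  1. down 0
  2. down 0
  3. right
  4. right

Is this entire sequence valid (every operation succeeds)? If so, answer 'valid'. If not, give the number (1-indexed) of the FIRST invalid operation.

Step 1 (down 0): focus=Y path=0 depth=1 children=['I', 'S'] left=[] right=[] parent=G
Step 2 (down 0): focus=I path=0/0 depth=2 children=['U'] left=[] right=['S'] parent=Y
Step 3 (right): focus=S path=0/1 depth=2 children=[] left=['I'] right=[] parent=Y
Step 4 (right): INVALID

Answer: 4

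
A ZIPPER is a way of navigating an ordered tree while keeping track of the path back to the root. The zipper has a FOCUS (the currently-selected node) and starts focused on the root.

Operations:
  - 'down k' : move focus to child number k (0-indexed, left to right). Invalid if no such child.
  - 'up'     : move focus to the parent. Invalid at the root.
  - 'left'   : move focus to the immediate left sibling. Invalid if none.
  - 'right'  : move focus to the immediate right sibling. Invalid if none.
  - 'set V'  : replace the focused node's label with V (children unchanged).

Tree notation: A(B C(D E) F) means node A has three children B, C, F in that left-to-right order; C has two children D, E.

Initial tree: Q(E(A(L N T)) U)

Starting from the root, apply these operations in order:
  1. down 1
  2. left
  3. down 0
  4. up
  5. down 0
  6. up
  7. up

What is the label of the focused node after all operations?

Answer: Q

Derivation:
Step 1 (down 1): focus=U path=1 depth=1 children=[] left=['E'] right=[] parent=Q
Step 2 (left): focus=E path=0 depth=1 children=['A'] left=[] right=['U'] parent=Q
Step 3 (down 0): focus=A path=0/0 depth=2 children=['L', 'N', 'T'] left=[] right=[] parent=E
Step 4 (up): focus=E path=0 depth=1 children=['A'] left=[] right=['U'] parent=Q
Step 5 (down 0): focus=A path=0/0 depth=2 children=['L', 'N', 'T'] left=[] right=[] parent=E
Step 6 (up): focus=E path=0 depth=1 children=['A'] left=[] right=['U'] parent=Q
Step 7 (up): focus=Q path=root depth=0 children=['E', 'U'] (at root)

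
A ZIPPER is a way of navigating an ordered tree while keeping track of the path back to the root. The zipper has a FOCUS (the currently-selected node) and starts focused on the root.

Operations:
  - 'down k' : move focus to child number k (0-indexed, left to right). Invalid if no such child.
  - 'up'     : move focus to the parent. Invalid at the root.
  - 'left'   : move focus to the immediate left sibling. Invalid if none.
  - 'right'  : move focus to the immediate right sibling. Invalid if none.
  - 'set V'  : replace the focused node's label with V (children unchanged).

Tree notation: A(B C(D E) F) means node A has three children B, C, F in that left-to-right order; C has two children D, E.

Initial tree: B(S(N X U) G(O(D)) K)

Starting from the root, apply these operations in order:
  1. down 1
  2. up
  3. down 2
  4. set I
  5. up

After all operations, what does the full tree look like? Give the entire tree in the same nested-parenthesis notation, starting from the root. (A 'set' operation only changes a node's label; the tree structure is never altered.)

Answer: B(S(N X U) G(O(D)) I)

Derivation:
Step 1 (down 1): focus=G path=1 depth=1 children=['O'] left=['S'] right=['K'] parent=B
Step 2 (up): focus=B path=root depth=0 children=['S', 'G', 'K'] (at root)
Step 3 (down 2): focus=K path=2 depth=1 children=[] left=['S', 'G'] right=[] parent=B
Step 4 (set I): focus=I path=2 depth=1 children=[] left=['S', 'G'] right=[] parent=B
Step 5 (up): focus=B path=root depth=0 children=['S', 'G', 'I'] (at root)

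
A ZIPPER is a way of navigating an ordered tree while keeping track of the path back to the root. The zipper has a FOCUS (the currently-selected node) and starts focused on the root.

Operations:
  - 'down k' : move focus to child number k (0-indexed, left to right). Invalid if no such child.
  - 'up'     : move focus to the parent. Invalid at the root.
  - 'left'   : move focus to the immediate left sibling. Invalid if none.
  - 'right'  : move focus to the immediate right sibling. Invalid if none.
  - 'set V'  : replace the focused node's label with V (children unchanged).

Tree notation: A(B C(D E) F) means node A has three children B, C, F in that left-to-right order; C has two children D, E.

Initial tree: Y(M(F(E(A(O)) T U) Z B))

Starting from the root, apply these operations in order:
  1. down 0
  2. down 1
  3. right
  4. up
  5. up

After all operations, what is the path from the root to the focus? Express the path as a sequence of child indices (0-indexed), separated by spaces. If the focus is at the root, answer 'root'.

Step 1 (down 0): focus=M path=0 depth=1 children=['F', 'Z', 'B'] left=[] right=[] parent=Y
Step 2 (down 1): focus=Z path=0/1 depth=2 children=[] left=['F'] right=['B'] parent=M
Step 3 (right): focus=B path=0/2 depth=2 children=[] left=['F', 'Z'] right=[] parent=M
Step 4 (up): focus=M path=0 depth=1 children=['F', 'Z', 'B'] left=[] right=[] parent=Y
Step 5 (up): focus=Y path=root depth=0 children=['M'] (at root)

Answer: root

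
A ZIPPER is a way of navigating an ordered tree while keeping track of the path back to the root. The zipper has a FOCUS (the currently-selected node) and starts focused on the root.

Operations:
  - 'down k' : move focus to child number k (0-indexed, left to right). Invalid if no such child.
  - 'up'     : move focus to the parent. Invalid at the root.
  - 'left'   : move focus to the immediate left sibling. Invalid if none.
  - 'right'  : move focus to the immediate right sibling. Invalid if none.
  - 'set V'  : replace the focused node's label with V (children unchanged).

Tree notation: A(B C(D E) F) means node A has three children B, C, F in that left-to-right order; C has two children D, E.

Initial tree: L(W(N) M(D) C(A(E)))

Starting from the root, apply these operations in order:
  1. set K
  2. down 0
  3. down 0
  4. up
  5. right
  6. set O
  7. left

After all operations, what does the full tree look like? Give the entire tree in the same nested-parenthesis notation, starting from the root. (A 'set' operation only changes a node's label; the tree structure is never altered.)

Answer: K(W(N) O(D) C(A(E)))

Derivation:
Step 1 (set K): focus=K path=root depth=0 children=['W', 'M', 'C'] (at root)
Step 2 (down 0): focus=W path=0 depth=1 children=['N'] left=[] right=['M', 'C'] parent=K
Step 3 (down 0): focus=N path=0/0 depth=2 children=[] left=[] right=[] parent=W
Step 4 (up): focus=W path=0 depth=1 children=['N'] left=[] right=['M', 'C'] parent=K
Step 5 (right): focus=M path=1 depth=1 children=['D'] left=['W'] right=['C'] parent=K
Step 6 (set O): focus=O path=1 depth=1 children=['D'] left=['W'] right=['C'] parent=K
Step 7 (left): focus=W path=0 depth=1 children=['N'] left=[] right=['O', 'C'] parent=K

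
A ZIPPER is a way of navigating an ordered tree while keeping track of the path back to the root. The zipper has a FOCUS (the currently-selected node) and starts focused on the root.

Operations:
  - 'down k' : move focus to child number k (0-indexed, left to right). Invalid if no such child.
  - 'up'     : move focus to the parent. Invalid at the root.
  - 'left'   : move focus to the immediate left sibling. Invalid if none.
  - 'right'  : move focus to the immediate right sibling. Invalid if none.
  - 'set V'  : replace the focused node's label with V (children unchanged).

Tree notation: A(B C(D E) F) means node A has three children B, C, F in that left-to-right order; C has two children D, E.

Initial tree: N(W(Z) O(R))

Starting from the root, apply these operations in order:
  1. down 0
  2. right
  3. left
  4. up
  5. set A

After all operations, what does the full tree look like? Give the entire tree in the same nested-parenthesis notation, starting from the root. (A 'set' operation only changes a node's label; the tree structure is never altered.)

Answer: A(W(Z) O(R))

Derivation:
Step 1 (down 0): focus=W path=0 depth=1 children=['Z'] left=[] right=['O'] parent=N
Step 2 (right): focus=O path=1 depth=1 children=['R'] left=['W'] right=[] parent=N
Step 3 (left): focus=W path=0 depth=1 children=['Z'] left=[] right=['O'] parent=N
Step 4 (up): focus=N path=root depth=0 children=['W', 'O'] (at root)
Step 5 (set A): focus=A path=root depth=0 children=['W', 'O'] (at root)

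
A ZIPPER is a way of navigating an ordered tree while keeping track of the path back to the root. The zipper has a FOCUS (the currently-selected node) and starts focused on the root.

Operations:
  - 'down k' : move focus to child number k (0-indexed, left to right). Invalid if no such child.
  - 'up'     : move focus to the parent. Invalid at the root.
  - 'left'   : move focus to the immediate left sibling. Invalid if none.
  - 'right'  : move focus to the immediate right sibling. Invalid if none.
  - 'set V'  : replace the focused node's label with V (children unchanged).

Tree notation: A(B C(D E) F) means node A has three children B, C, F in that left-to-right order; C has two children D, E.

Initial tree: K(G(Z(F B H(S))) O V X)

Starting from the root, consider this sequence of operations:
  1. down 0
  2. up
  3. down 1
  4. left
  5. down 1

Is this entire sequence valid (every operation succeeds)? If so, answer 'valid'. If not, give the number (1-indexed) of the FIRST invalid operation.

Step 1 (down 0): focus=G path=0 depth=1 children=['Z'] left=[] right=['O', 'V', 'X'] parent=K
Step 2 (up): focus=K path=root depth=0 children=['G', 'O', 'V', 'X'] (at root)
Step 3 (down 1): focus=O path=1 depth=1 children=[] left=['G'] right=['V', 'X'] parent=K
Step 4 (left): focus=G path=0 depth=1 children=['Z'] left=[] right=['O', 'V', 'X'] parent=K
Step 5 (down 1): INVALID

Answer: 5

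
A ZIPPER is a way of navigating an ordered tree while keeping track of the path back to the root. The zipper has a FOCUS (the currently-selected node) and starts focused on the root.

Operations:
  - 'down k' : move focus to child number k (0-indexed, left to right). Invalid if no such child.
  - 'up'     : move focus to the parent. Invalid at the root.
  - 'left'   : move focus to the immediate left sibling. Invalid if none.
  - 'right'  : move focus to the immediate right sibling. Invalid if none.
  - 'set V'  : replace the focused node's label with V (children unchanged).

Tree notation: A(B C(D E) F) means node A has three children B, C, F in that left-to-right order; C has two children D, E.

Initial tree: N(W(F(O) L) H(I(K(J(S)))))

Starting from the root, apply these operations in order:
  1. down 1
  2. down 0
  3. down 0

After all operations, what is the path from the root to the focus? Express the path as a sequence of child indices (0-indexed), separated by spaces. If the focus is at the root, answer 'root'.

Step 1 (down 1): focus=H path=1 depth=1 children=['I'] left=['W'] right=[] parent=N
Step 2 (down 0): focus=I path=1/0 depth=2 children=['K'] left=[] right=[] parent=H
Step 3 (down 0): focus=K path=1/0/0 depth=3 children=['J'] left=[] right=[] parent=I

Answer: 1 0 0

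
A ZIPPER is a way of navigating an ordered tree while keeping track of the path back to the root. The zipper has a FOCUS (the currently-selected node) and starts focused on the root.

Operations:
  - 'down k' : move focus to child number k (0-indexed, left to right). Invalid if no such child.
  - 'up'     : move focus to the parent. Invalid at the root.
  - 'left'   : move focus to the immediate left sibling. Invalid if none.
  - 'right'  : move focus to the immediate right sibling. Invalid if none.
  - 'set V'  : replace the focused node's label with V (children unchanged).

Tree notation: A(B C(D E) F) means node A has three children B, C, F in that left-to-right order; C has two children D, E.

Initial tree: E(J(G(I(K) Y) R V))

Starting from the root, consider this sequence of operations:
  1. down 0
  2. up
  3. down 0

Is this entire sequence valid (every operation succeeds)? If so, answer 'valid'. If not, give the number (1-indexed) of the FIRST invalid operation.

Answer: valid

Derivation:
Step 1 (down 0): focus=J path=0 depth=1 children=['G', 'R', 'V'] left=[] right=[] parent=E
Step 2 (up): focus=E path=root depth=0 children=['J'] (at root)
Step 3 (down 0): focus=J path=0 depth=1 children=['G', 'R', 'V'] left=[] right=[] parent=E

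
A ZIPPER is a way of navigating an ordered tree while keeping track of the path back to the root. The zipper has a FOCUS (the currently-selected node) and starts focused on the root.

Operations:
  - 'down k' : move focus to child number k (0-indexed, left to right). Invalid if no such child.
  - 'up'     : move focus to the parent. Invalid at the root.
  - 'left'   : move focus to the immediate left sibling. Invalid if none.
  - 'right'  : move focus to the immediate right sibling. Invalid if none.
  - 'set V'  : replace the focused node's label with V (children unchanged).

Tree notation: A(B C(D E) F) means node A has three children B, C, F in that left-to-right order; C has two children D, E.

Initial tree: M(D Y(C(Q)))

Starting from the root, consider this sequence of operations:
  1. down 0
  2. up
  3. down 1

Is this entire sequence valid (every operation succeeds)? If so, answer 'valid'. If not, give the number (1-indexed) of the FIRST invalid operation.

Answer: valid

Derivation:
Step 1 (down 0): focus=D path=0 depth=1 children=[] left=[] right=['Y'] parent=M
Step 2 (up): focus=M path=root depth=0 children=['D', 'Y'] (at root)
Step 3 (down 1): focus=Y path=1 depth=1 children=['C'] left=['D'] right=[] parent=M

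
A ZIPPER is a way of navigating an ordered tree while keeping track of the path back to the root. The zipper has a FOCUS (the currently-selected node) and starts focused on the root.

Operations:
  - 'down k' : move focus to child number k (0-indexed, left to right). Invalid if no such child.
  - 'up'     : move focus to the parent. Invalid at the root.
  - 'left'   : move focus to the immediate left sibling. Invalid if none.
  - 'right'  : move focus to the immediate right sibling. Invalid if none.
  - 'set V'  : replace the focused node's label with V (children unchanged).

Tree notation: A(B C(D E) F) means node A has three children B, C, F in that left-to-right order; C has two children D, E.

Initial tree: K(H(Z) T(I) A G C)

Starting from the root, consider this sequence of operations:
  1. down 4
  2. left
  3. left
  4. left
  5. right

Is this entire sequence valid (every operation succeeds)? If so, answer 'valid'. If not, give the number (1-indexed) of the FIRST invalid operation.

Step 1 (down 4): focus=C path=4 depth=1 children=[] left=['H', 'T', 'A', 'G'] right=[] parent=K
Step 2 (left): focus=G path=3 depth=1 children=[] left=['H', 'T', 'A'] right=['C'] parent=K
Step 3 (left): focus=A path=2 depth=1 children=[] left=['H', 'T'] right=['G', 'C'] parent=K
Step 4 (left): focus=T path=1 depth=1 children=['I'] left=['H'] right=['A', 'G', 'C'] parent=K
Step 5 (right): focus=A path=2 depth=1 children=[] left=['H', 'T'] right=['G', 'C'] parent=K

Answer: valid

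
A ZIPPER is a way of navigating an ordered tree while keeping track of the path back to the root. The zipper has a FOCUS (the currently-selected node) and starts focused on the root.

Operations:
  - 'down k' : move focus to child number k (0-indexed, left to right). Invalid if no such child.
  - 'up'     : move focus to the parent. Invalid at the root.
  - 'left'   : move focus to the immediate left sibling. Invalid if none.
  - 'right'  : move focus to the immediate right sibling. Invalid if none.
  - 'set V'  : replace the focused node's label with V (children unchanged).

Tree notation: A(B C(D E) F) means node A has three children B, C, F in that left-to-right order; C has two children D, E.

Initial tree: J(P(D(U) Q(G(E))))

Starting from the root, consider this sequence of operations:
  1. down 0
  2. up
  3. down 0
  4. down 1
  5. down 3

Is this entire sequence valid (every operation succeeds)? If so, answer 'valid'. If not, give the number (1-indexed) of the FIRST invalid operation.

Step 1 (down 0): focus=P path=0 depth=1 children=['D', 'Q'] left=[] right=[] parent=J
Step 2 (up): focus=J path=root depth=0 children=['P'] (at root)
Step 3 (down 0): focus=P path=0 depth=1 children=['D', 'Q'] left=[] right=[] parent=J
Step 4 (down 1): focus=Q path=0/1 depth=2 children=['G'] left=['D'] right=[] parent=P
Step 5 (down 3): INVALID

Answer: 5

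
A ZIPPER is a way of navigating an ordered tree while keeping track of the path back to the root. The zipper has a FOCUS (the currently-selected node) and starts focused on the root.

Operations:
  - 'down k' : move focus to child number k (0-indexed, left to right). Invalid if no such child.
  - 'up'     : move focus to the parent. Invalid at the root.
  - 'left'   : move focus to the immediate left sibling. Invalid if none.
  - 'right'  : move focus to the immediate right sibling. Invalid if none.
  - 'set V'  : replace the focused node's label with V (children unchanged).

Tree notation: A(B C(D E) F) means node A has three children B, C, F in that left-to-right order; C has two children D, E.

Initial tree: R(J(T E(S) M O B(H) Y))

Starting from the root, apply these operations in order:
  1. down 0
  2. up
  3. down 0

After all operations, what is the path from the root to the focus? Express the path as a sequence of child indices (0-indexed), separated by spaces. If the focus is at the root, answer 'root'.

Answer: 0

Derivation:
Step 1 (down 0): focus=J path=0 depth=1 children=['T', 'E', 'M', 'O', 'B', 'Y'] left=[] right=[] parent=R
Step 2 (up): focus=R path=root depth=0 children=['J'] (at root)
Step 3 (down 0): focus=J path=0 depth=1 children=['T', 'E', 'M', 'O', 'B', 'Y'] left=[] right=[] parent=R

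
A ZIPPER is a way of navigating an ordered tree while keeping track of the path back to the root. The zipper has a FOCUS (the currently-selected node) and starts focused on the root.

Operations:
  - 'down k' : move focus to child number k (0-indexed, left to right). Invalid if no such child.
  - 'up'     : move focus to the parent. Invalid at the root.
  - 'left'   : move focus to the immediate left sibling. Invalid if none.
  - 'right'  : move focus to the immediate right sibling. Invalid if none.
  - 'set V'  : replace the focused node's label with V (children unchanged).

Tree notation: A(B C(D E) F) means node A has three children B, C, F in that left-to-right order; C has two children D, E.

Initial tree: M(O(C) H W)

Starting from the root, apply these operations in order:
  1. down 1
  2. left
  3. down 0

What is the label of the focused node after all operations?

Step 1 (down 1): focus=H path=1 depth=1 children=[] left=['O'] right=['W'] parent=M
Step 2 (left): focus=O path=0 depth=1 children=['C'] left=[] right=['H', 'W'] parent=M
Step 3 (down 0): focus=C path=0/0 depth=2 children=[] left=[] right=[] parent=O

Answer: C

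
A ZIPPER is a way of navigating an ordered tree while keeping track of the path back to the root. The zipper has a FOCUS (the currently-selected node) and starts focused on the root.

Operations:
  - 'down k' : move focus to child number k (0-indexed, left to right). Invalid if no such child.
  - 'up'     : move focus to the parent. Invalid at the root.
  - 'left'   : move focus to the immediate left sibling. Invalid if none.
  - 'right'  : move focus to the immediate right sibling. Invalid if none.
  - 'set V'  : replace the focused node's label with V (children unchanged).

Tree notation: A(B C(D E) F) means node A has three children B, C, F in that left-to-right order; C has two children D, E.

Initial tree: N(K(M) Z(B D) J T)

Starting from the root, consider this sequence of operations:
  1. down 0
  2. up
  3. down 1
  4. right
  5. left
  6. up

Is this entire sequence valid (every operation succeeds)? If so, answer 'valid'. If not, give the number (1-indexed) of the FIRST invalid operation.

Answer: valid

Derivation:
Step 1 (down 0): focus=K path=0 depth=1 children=['M'] left=[] right=['Z', 'J', 'T'] parent=N
Step 2 (up): focus=N path=root depth=0 children=['K', 'Z', 'J', 'T'] (at root)
Step 3 (down 1): focus=Z path=1 depth=1 children=['B', 'D'] left=['K'] right=['J', 'T'] parent=N
Step 4 (right): focus=J path=2 depth=1 children=[] left=['K', 'Z'] right=['T'] parent=N
Step 5 (left): focus=Z path=1 depth=1 children=['B', 'D'] left=['K'] right=['J', 'T'] parent=N
Step 6 (up): focus=N path=root depth=0 children=['K', 'Z', 'J', 'T'] (at root)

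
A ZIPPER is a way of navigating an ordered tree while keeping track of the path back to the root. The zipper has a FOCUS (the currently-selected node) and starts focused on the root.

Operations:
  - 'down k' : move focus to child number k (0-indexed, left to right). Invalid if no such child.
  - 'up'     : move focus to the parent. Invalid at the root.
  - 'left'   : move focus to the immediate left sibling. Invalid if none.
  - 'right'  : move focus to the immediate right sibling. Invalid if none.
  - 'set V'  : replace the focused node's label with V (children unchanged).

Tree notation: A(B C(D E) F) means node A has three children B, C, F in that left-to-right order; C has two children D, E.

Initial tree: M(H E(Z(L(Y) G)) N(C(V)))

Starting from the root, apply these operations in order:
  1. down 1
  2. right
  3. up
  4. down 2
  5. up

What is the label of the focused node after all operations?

Step 1 (down 1): focus=E path=1 depth=1 children=['Z'] left=['H'] right=['N'] parent=M
Step 2 (right): focus=N path=2 depth=1 children=['C'] left=['H', 'E'] right=[] parent=M
Step 3 (up): focus=M path=root depth=0 children=['H', 'E', 'N'] (at root)
Step 4 (down 2): focus=N path=2 depth=1 children=['C'] left=['H', 'E'] right=[] parent=M
Step 5 (up): focus=M path=root depth=0 children=['H', 'E', 'N'] (at root)

Answer: M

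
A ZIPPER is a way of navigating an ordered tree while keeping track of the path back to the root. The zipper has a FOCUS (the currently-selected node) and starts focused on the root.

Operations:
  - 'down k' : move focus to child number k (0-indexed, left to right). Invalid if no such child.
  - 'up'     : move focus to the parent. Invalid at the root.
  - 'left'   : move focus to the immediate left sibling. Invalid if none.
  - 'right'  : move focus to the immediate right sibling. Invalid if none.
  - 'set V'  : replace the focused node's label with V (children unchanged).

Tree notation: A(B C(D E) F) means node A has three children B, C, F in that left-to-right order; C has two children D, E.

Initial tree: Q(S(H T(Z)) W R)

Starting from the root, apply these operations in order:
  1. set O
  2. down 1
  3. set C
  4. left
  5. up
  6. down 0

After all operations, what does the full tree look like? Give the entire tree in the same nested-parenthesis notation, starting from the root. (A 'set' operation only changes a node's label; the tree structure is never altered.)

Step 1 (set O): focus=O path=root depth=0 children=['S', 'W', 'R'] (at root)
Step 2 (down 1): focus=W path=1 depth=1 children=[] left=['S'] right=['R'] parent=O
Step 3 (set C): focus=C path=1 depth=1 children=[] left=['S'] right=['R'] parent=O
Step 4 (left): focus=S path=0 depth=1 children=['H', 'T'] left=[] right=['C', 'R'] parent=O
Step 5 (up): focus=O path=root depth=0 children=['S', 'C', 'R'] (at root)
Step 6 (down 0): focus=S path=0 depth=1 children=['H', 'T'] left=[] right=['C', 'R'] parent=O

Answer: O(S(H T(Z)) C R)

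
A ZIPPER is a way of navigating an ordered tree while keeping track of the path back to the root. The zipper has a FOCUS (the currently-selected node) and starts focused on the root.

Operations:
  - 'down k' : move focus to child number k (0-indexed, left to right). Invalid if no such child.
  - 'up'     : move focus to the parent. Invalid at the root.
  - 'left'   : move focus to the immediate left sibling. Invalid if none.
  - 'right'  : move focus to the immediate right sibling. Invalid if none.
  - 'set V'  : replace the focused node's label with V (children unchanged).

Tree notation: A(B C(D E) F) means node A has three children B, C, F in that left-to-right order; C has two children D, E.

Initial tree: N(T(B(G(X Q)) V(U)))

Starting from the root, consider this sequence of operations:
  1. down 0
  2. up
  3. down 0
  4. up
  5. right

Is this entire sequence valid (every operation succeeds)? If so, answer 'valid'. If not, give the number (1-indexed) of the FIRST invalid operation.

Step 1 (down 0): focus=T path=0 depth=1 children=['B', 'V'] left=[] right=[] parent=N
Step 2 (up): focus=N path=root depth=0 children=['T'] (at root)
Step 3 (down 0): focus=T path=0 depth=1 children=['B', 'V'] left=[] right=[] parent=N
Step 4 (up): focus=N path=root depth=0 children=['T'] (at root)
Step 5 (right): INVALID

Answer: 5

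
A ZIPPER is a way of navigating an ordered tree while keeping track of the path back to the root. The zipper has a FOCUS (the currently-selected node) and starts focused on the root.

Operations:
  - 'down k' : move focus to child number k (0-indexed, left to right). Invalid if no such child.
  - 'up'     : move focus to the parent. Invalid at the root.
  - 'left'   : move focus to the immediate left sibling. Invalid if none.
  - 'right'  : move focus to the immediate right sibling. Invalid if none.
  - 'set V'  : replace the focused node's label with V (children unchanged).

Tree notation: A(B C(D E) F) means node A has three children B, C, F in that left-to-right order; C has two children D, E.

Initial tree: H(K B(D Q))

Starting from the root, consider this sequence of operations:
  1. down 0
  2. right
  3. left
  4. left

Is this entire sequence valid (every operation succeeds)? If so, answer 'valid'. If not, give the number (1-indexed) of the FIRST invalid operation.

Answer: 4

Derivation:
Step 1 (down 0): focus=K path=0 depth=1 children=[] left=[] right=['B'] parent=H
Step 2 (right): focus=B path=1 depth=1 children=['D', 'Q'] left=['K'] right=[] parent=H
Step 3 (left): focus=K path=0 depth=1 children=[] left=[] right=['B'] parent=H
Step 4 (left): INVALID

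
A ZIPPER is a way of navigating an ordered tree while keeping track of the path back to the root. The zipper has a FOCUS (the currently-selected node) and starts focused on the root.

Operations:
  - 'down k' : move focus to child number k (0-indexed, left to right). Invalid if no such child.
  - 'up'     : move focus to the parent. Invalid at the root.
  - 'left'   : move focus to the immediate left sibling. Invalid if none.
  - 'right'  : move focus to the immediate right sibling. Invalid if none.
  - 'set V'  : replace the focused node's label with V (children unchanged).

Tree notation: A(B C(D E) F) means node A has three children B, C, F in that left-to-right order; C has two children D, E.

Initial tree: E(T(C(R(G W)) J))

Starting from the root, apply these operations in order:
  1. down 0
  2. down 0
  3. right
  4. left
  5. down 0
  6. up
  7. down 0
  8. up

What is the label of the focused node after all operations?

Answer: C

Derivation:
Step 1 (down 0): focus=T path=0 depth=1 children=['C', 'J'] left=[] right=[] parent=E
Step 2 (down 0): focus=C path=0/0 depth=2 children=['R'] left=[] right=['J'] parent=T
Step 3 (right): focus=J path=0/1 depth=2 children=[] left=['C'] right=[] parent=T
Step 4 (left): focus=C path=0/0 depth=2 children=['R'] left=[] right=['J'] parent=T
Step 5 (down 0): focus=R path=0/0/0 depth=3 children=['G', 'W'] left=[] right=[] parent=C
Step 6 (up): focus=C path=0/0 depth=2 children=['R'] left=[] right=['J'] parent=T
Step 7 (down 0): focus=R path=0/0/0 depth=3 children=['G', 'W'] left=[] right=[] parent=C
Step 8 (up): focus=C path=0/0 depth=2 children=['R'] left=[] right=['J'] parent=T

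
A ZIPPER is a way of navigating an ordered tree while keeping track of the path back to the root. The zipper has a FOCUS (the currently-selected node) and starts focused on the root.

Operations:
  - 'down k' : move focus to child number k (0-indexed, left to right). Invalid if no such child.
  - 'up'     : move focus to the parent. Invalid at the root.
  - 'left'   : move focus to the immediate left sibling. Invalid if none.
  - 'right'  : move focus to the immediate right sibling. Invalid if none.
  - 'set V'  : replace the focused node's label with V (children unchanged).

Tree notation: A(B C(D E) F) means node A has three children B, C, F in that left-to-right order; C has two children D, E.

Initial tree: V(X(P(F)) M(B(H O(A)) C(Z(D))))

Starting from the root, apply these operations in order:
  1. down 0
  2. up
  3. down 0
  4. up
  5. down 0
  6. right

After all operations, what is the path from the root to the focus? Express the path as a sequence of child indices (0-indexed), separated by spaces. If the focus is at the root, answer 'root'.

Step 1 (down 0): focus=X path=0 depth=1 children=['P'] left=[] right=['M'] parent=V
Step 2 (up): focus=V path=root depth=0 children=['X', 'M'] (at root)
Step 3 (down 0): focus=X path=0 depth=1 children=['P'] left=[] right=['M'] parent=V
Step 4 (up): focus=V path=root depth=0 children=['X', 'M'] (at root)
Step 5 (down 0): focus=X path=0 depth=1 children=['P'] left=[] right=['M'] parent=V
Step 6 (right): focus=M path=1 depth=1 children=['B', 'C'] left=['X'] right=[] parent=V

Answer: 1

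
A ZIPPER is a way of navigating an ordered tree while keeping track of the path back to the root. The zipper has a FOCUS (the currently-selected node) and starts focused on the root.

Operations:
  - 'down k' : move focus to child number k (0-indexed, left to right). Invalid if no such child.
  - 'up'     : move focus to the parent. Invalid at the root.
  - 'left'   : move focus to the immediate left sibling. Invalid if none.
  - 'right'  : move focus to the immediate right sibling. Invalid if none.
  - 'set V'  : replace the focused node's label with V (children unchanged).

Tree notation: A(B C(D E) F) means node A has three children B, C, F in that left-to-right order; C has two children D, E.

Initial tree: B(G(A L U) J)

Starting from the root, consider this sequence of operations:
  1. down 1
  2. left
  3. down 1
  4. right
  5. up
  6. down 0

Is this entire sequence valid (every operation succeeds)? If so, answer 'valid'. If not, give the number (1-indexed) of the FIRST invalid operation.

Step 1 (down 1): focus=J path=1 depth=1 children=[] left=['G'] right=[] parent=B
Step 2 (left): focus=G path=0 depth=1 children=['A', 'L', 'U'] left=[] right=['J'] parent=B
Step 3 (down 1): focus=L path=0/1 depth=2 children=[] left=['A'] right=['U'] parent=G
Step 4 (right): focus=U path=0/2 depth=2 children=[] left=['A', 'L'] right=[] parent=G
Step 5 (up): focus=G path=0 depth=1 children=['A', 'L', 'U'] left=[] right=['J'] parent=B
Step 6 (down 0): focus=A path=0/0 depth=2 children=[] left=[] right=['L', 'U'] parent=G

Answer: valid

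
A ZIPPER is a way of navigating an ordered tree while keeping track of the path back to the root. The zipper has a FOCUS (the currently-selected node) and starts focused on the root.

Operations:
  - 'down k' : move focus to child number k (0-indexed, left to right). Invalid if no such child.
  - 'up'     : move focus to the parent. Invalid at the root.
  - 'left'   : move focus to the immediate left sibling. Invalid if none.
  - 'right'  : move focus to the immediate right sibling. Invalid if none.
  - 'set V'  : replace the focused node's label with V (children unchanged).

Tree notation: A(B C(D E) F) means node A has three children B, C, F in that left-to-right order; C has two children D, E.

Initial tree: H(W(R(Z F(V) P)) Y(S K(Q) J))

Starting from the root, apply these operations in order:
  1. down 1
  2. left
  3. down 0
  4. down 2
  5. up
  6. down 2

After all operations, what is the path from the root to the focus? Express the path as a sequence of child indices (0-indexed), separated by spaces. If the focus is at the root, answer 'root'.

Answer: 0 0 2

Derivation:
Step 1 (down 1): focus=Y path=1 depth=1 children=['S', 'K', 'J'] left=['W'] right=[] parent=H
Step 2 (left): focus=W path=0 depth=1 children=['R'] left=[] right=['Y'] parent=H
Step 3 (down 0): focus=R path=0/0 depth=2 children=['Z', 'F', 'P'] left=[] right=[] parent=W
Step 4 (down 2): focus=P path=0/0/2 depth=3 children=[] left=['Z', 'F'] right=[] parent=R
Step 5 (up): focus=R path=0/0 depth=2 children=['Z', 'F', 'P'] left=[] right=[] parent=W
Step 6 (down 2): focus=P path=0/0/2 depth=3 children=[] left=['Z', 'F'] right=[] parent=R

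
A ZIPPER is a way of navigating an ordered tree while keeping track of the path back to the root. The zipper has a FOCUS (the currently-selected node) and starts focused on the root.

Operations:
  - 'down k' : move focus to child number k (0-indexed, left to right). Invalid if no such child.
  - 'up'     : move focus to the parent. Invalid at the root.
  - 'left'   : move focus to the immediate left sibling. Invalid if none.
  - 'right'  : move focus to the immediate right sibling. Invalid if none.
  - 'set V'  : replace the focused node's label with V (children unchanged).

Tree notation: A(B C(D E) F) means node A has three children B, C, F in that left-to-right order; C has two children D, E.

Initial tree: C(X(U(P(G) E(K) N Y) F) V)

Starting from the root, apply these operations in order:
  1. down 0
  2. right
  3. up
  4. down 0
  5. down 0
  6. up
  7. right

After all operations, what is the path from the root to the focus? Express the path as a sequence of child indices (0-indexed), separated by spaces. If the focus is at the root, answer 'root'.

Step 1 (down 0): focus=X path=0 depth=1 children=['U', 'F'] left=[] right=['V'] parent=C
Step 2 (right): focus=V path=1 depth=1 children=[] left=['X'] right=[] parent=C
Step 3 (up): focus=C path=root depth=0 children=['X', 'V'] (at root)
Step 4 (down 0): focus=X path=0 depth=1 children=['U', 'F'] left=[] right=['V'] parent=C
Step 5 (down 0): focus=U path=0/0 depth=2 children=['P', 'E', 'N', 'Y'] left=[] right=['F'] parent=X
Step 6 (up): focus=X path=0 depth=1 children=['U', 'F'] left=[] right=['V'] parent=C
Step 7 (right): focus=V path=1 depth=1 children=[] left=['X'] right=[] parent=C

Answer: 1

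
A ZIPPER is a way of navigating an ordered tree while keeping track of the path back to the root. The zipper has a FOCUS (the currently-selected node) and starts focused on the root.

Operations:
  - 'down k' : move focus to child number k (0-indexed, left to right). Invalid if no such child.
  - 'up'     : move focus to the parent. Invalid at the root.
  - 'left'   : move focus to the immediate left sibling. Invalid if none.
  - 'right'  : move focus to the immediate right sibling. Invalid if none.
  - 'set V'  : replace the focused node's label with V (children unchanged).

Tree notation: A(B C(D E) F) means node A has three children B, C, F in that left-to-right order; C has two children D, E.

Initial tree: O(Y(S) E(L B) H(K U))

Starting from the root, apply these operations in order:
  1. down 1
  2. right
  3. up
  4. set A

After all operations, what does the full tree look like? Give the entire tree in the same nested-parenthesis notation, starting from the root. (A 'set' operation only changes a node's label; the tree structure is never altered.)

Answer: A(Y(S) E(L B) H(K U))

Derivation:
Step 1 (down 1): focus=E path=1 depth=1 children=['L', 'B'] left=['Y'] right=['H'] parent=O
Step 2 (right): focus=H path=2 depth=1 children=['K', 'U'] left=['Y', 'E'] right=[] parent=O
Step 3 (up): focus=O path=root depth=0 children=['Y', 'E', 'H'] (at root)
Step 4 (set A): focus=A path=root depth=0 children=['Y', 'E', 'H'] (at root)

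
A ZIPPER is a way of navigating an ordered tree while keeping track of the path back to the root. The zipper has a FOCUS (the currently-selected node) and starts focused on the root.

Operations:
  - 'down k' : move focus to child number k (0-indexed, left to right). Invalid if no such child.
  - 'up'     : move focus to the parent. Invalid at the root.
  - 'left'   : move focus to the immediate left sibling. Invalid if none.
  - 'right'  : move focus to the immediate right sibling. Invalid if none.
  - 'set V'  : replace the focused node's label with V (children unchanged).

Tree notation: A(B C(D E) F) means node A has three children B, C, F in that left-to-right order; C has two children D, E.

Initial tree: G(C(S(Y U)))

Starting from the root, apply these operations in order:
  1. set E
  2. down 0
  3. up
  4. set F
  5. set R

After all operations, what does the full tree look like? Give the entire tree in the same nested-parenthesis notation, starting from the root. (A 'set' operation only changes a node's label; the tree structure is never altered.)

Step 1 (set E): focus=E path=root depth=0 children=['C'] (at root)
Step 2 (down 0): focus=C path=0 depth=1 children=['S'] left=[] right=[] parent=E
Step 3 (up): focus=E path=root depth=0 children=['C'] (at root)
Step 4 (set F): focus=F path=root depth=0 children=['C'] (at root)
Step 5 (set R): focus=R path=root depth=0 children=['C'] (at root)

Answer: R(C(S(Y U)))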